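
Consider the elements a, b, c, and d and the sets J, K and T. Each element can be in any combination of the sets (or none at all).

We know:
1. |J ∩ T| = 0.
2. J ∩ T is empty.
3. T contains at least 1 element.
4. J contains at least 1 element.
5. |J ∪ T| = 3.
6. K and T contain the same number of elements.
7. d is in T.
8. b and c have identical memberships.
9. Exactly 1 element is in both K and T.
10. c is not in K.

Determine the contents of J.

J = {b, c}

From (7): d ∈ T.
From (10): c ∉ K.
(2) (disjoint): d ∉ J.
(8): b matches c: b ∉ K.
Suppose a ∈ J: no assignment then satisfies all the clues, so a ∉ J.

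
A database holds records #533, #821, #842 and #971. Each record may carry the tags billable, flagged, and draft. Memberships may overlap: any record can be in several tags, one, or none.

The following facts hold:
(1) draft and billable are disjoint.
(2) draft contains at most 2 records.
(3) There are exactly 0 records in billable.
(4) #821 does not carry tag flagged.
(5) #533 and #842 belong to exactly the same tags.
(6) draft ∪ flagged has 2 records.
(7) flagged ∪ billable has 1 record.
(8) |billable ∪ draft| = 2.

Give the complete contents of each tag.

From (4): #821 ∉ flagged.
(3): billable already has 0, so the rest are out.
Suppose #533 ∈ flagged: no assignment then satisfies all the clues, so #533 ∉ flagged.

billable = {}; flagged = {#971}; draft = {#821, #971}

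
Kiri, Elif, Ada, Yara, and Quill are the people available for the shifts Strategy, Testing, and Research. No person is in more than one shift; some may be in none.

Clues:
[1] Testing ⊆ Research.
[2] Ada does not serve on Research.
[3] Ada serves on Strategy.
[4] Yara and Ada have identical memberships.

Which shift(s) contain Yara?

Yara: Strategy

From (2): Ada ∉ Research.
From (3): Ada ∈ Strategy.
(4): Yara matches Ada: Yara ∈ Strategy.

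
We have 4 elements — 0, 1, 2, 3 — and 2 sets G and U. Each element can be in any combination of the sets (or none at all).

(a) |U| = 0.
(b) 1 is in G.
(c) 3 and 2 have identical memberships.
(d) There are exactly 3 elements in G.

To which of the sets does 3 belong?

3: G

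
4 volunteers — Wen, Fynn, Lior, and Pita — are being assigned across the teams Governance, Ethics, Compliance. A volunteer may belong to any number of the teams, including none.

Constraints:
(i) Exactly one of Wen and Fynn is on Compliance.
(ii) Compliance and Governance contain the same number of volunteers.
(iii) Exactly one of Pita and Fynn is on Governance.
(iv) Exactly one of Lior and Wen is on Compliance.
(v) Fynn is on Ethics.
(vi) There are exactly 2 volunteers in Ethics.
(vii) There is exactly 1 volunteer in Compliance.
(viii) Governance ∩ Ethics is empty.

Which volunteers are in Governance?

Governance = {Pita}

From (v): Fynn ∈ Ethics.
(viii) (disjoint): Fynn ∉ Governance.
(iii) (exactly one): Pita ∈ Governance.
(viii) (disjoint): Pita ∉ Ethics.
Suppose Wen ∈ Governance: no assignment then satisfies all the clues, so Wen ∉ Governance.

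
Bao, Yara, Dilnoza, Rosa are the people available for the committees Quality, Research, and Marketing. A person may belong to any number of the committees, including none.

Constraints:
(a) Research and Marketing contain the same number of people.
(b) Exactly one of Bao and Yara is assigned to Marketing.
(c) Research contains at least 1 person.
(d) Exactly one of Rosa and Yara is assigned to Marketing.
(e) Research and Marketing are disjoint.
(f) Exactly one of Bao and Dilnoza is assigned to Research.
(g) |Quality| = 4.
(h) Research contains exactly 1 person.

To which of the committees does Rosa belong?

Rosa: Quality

(g): only 4 candidates remain for Quality, so all are in.
Suppose Rosa ∈ Research: no assignment then satisfies all the clues, so Rosa ∉ Research.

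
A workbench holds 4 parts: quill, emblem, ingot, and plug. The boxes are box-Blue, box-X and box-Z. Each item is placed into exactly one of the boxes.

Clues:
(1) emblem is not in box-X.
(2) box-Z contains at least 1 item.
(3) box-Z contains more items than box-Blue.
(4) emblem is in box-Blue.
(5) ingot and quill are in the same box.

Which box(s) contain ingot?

From (1): emblem ∉ box-X.
From (4): emblem ∈ box-Blue.
Suppose ingot ∈ box-Blue: no assignment then satisfies all the clues, so ingot ∉ box-Blue.

ingot: box-Z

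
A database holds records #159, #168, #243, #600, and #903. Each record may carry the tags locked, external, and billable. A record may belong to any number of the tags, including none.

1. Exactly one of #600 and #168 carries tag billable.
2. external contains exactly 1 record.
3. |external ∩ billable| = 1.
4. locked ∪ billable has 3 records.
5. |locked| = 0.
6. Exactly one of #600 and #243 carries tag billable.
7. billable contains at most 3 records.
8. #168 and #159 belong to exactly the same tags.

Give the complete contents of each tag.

locked = {}; external = {#243}; billable = {#159, #168, #243}

(5): locked already has 0, so the rest are out.
Suppose #159 ∈ external: no assignment then satisfies all the clues, so #159 ∉ external.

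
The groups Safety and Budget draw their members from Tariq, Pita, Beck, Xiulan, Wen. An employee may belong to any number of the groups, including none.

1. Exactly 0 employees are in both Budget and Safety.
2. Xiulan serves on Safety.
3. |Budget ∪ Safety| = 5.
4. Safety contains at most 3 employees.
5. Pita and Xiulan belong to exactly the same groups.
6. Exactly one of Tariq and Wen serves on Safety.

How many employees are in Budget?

2

From (2): Xiulan ∈ Safety.
(5): Pita matches Xiulan: Pita ∈ Safety.
Suppose Pita ∈ Budget: no assignment then satisfies all the clues, so Pita ∉ Budget.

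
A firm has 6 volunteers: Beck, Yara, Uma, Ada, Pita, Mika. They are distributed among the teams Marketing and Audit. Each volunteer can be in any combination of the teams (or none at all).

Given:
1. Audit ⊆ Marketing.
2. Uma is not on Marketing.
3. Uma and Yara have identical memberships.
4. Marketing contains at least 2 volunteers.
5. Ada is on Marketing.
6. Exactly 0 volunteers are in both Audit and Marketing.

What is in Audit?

Audit = {}

From (2): Uma ∉ Marketing.
From (5): Ada ∈ Marketing.
(1) contrapositive: Uma ∉ Audit.
(3): Yara matches Uma: Yara ∉ Marketing.
(3): Yara matches Uma: Yara ∉ Audit.
Suppose Beck ∈ Audit: no assignment then satisfies all the clues, so Beck ∉ Audit.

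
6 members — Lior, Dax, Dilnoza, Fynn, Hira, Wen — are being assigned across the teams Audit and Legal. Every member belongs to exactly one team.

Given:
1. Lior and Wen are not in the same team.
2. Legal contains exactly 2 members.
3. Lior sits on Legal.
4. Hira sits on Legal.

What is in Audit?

From (3): Lior ∈ Legal.
From (4): Hira ∈ Legal.
(1): Wen ∉ Legal.
(2): Legal already has 2, so the rest are out.
Only one team left: Dax ∈ Audit.
Only one team left: Dilnoza ∈ Audit.
Only one team left: Fynn ∈ Audit.
Only one team left: Wen ∈ Audit.

Audit = {Dax, Dilnoza, Fynn, Wen}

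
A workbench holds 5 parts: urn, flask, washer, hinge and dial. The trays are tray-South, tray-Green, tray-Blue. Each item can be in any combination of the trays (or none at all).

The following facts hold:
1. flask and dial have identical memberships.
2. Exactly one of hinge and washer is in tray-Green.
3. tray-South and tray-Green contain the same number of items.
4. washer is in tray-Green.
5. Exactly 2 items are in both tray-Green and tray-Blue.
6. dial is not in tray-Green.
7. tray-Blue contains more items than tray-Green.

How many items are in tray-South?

2

From (4): washer ∈ tray-Green.
From (6): dial ∉ tray-Green.
(1): flask matches dial: flask ∉ tray-Green.
(2) (exactly one): hinge ∉ tray-Green.
Suppose urn ∉ tray-Green: no assignment then satisfies all the clues, so urn ∈ tray-Green.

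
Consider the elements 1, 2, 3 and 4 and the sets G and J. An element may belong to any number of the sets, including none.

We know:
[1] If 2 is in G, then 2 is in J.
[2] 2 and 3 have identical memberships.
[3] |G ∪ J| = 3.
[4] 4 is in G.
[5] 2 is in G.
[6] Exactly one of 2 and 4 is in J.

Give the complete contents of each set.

G = {2, 3, 4}; J = {2, 3}

From (4): 4 ∈ G.
From (5): 2 ∈ G.
(1): 2 ∈ J.
(2): 3 matches 2: 3 ∈ G.
(2): 3 matches 2: 3 ∈ J.
(6) (exactly one): 4 ∉ J.
Suppose 1 ∈ G: no assignment then satisfies all the clues, so 1 ∉ G.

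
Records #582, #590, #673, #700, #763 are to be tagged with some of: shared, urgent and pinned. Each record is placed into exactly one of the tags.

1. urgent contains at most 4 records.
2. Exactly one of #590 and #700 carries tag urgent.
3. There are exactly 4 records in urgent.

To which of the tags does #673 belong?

#673: urgent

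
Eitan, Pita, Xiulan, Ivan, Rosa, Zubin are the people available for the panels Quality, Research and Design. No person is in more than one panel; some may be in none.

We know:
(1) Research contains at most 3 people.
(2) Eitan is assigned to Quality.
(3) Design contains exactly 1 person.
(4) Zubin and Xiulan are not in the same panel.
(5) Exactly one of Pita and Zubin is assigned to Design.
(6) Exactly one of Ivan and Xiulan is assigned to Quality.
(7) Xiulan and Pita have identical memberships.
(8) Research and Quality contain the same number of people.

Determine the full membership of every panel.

From (2): Eitan ∈ Quality.
Suppose Pita ∈ Quality: no assignment then satisfies all the clues, so Pita ∉ Quality.

Quality = {Eitan, Ivan}; Research = {Pita, Xiulan}; Design = {Zubin}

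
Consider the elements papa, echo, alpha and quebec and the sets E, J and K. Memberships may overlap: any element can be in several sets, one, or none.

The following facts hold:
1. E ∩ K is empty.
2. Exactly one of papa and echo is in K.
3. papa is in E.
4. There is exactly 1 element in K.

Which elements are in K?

From (3): papa ∈ E.
(1) (disjoint): papa ∉ K.
(2) (exactly one): echo ∈ K.
(4): K already has 1, so the rest are out.
(1) (disjoint): echo ∉ E.

K = {echo}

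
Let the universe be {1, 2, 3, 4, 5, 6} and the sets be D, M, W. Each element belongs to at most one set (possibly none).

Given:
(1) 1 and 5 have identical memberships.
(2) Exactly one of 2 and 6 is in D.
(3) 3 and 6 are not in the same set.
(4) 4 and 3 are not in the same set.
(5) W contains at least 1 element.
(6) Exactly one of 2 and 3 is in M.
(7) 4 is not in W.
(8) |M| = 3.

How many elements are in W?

1

From (7): 4 ∉ W.
Suppose 1 ∈ D: no assignment then satisfies all the clues, so 1 ∉ D.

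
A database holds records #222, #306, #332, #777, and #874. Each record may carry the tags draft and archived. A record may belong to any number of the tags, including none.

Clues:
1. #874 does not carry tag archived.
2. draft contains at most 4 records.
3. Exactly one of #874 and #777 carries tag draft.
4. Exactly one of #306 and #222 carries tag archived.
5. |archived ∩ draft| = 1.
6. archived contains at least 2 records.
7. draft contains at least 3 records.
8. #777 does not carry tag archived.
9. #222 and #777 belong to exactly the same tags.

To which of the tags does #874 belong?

From (1): #874 ∉ archived.
From (8): #777 ∉ archived.
(9): #222 matches #777: #222 ∉ archived.
(4) (exactly one): #306 ∈ archived.
(6): only 2 candidates remain for archived, so all are in.
Suppose #874 ∈ draft: no assignment then satisfies all the clues, so #874 ∉ draft.

#874: none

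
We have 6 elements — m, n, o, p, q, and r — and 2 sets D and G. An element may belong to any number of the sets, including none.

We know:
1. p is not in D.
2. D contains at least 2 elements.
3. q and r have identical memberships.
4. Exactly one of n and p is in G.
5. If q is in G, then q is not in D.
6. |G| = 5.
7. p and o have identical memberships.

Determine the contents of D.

D = {m, n}

From (1): p ∉ D.
(7): o matches p: o ∉ D.
Suppose m ∉ D: no assignment then satisfies all the clues, so m ∈ D.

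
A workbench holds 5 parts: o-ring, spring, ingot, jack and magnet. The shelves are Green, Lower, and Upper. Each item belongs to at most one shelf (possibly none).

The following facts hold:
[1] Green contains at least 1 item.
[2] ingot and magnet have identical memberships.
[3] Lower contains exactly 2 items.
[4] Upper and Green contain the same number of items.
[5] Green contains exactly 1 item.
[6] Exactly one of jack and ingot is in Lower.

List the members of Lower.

Lower = {ingot, magnet}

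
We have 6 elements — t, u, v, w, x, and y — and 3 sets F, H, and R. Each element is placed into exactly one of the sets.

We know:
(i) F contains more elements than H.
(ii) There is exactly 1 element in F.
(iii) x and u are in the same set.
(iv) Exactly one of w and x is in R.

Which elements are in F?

F = {w}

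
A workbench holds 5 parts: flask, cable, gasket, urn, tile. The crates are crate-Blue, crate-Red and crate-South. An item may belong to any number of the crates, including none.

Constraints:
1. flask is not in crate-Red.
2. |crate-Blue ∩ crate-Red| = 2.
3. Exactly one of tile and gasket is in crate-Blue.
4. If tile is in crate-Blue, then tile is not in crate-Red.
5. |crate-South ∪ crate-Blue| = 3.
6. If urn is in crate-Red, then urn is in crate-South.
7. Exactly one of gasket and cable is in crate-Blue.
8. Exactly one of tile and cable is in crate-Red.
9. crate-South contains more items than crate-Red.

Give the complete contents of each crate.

crate-Blue = {cable, tile, urn}; crate-Red = {cable, urn}; crate-South = {cable, tile, urn}

From (1): flask ∉ crate-Red.
Suppose flask ∈ crate-Blue: no assignment then satisfies all the clues, so flask ∉ crate-Blue.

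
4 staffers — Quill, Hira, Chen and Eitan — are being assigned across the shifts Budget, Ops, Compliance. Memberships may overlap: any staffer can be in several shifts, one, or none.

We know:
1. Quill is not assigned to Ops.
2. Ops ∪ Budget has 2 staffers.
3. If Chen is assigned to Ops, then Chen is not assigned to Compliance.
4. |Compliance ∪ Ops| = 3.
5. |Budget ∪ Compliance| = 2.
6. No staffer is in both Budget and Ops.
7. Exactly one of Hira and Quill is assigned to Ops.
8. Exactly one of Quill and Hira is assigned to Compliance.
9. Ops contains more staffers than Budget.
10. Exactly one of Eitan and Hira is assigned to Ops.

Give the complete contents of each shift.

Budget = {}; Ops = {Chen, Hira}; Compliance = {Eitan, Hira}

From (1): Quill ∉ Ops.
(7) (exactly one): Hira ∈ Ops.
(10) (exactly one): Eitan ∉ Ops.
(6) (disjoint): Hira ∉ Budget.
Suppose Quill ∈ Budget: no assignment then satisfies all the clues, so Quill ∉ Budget.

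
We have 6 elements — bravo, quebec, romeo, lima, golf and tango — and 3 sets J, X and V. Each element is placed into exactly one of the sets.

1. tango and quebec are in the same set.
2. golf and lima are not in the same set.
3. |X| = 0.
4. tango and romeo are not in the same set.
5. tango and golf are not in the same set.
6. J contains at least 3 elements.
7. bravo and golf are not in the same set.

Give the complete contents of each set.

(3): X already has 0, so the rest are out.
Suppose bravo ∉ J: no assignment then satisfies all the clues, so bravo ∈ J.

J = {bravo, lima, quebec, tango}; X = {}; V = {golf, romeo}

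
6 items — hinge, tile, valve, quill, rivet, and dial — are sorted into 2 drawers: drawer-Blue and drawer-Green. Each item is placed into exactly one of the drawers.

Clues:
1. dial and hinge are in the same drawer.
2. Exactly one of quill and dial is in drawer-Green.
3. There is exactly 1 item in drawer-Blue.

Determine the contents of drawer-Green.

drawer-Green = {dial, hinge, rivet, tile, valve}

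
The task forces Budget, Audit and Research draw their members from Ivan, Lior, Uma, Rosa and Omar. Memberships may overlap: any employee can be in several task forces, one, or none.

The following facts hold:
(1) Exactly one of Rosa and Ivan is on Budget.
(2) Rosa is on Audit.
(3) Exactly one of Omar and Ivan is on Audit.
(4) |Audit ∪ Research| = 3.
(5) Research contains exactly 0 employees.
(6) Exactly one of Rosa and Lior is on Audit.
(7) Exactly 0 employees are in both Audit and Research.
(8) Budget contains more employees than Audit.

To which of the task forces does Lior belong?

Lior: Budget

From (2): Rosa ∈ Audit.
(5): Research already has 0, so the rest are out.
(6) (exactly one): Lior ∉ Audit.
Suppose Lior ∉ Budget: no assignment then satisfies all the clues, so Lior ∈ Budget.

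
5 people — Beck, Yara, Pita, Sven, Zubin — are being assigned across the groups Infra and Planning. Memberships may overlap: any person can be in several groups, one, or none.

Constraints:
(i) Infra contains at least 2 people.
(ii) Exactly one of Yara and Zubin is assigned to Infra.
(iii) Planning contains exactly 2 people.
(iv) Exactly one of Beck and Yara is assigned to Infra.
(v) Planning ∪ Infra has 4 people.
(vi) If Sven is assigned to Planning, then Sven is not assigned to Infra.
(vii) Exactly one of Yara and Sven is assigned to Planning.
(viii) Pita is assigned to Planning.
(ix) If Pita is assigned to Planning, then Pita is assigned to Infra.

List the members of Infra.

Infra = {Beck, Pita, Zubin}

From (viii): Pita ∈ Planning.
(ix): Pita ∈ Infra.
Suppose Beck ∉ Infra: no assignment then satisfies all the clues, so Beck ∈ Infra.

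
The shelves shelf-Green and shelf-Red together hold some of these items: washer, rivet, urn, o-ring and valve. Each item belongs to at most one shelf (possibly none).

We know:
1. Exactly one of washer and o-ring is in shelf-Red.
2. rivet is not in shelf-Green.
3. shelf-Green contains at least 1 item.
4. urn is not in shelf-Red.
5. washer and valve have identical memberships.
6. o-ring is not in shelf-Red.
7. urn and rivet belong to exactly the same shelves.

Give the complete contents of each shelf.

shelf-Green = {o-ring}; shelf-Red = {valve, washer}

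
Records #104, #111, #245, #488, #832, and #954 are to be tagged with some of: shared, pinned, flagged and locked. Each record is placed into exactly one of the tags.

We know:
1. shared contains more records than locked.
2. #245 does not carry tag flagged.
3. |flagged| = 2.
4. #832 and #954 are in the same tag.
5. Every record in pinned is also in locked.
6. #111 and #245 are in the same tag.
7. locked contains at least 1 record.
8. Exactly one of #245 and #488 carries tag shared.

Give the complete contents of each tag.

shared = {#104, #111, #245}; pinned = {}; flagged = {#832, #954}; locked = {#488}

From (2): #245 ∉ flagged.
(6): #111 matches #245: #111 ∉ flagged.
Suppose #104 ∉ shared: no assignment then satisfies all the clues, so #104 ∈ shared.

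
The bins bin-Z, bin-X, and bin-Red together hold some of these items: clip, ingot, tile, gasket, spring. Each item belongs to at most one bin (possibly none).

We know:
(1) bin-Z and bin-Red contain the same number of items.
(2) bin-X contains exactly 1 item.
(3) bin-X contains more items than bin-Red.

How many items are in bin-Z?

0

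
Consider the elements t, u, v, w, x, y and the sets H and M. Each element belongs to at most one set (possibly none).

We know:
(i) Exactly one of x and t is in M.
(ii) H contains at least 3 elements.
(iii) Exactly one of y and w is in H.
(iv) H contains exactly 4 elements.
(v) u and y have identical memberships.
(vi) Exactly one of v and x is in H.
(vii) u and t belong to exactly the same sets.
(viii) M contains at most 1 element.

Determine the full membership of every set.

H = {t, u, v, y}; M = {x}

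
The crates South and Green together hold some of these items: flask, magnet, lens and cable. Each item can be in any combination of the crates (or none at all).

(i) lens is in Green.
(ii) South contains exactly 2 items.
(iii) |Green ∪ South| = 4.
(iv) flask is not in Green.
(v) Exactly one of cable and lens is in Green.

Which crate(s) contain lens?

lens: Green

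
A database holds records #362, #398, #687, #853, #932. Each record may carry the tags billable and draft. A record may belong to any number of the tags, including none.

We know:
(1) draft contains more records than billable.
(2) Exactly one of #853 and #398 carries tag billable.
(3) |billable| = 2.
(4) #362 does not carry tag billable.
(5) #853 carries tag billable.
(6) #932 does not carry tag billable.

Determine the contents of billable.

From (4): #362 ∉ billable.
From (5): #853 ∈ billable.
From (6): #932 ∉ billable.
(2) (exactly one): #398 ∉ billable.
(3): only 2 candidates remain for billable, so all are in.

billable = {#687, #853}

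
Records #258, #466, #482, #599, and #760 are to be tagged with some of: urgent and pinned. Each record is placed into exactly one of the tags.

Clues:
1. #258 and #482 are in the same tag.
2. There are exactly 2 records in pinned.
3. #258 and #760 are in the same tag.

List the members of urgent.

urgent = {#258, #482, #760}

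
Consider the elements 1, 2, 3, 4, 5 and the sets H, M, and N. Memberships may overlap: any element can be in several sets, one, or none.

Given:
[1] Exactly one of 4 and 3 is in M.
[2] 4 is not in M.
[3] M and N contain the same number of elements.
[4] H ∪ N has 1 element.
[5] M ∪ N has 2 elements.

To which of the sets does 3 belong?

3: M

From (2): 4 ∉ M.
(1) (exactly one): 3 ∈ M.
Suppose 3 ∈ H: no assignment then satisfies all the clues, so 3 ∉ H.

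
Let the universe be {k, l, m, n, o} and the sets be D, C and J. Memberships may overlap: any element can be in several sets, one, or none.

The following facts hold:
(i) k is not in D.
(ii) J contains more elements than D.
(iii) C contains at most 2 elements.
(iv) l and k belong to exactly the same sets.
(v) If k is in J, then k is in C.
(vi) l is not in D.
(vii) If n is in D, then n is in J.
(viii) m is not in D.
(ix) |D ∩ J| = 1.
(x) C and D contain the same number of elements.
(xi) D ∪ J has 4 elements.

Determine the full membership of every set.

D = {n, o}; C = {k, l}; J = {k, l, n}

From (i): k ∉ D.
From (vi): l ∉ D.
From (viii): m ∉ D.
Suppose k ∉ C: no assignment then satisfies all the clues, so k ∈ C.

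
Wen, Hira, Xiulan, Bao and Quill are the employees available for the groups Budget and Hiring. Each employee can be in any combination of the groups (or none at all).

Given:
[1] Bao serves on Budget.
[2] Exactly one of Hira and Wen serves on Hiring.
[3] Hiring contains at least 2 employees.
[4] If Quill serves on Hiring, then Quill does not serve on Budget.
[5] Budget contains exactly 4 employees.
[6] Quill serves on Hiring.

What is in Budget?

Budget = {Bao, Hira, Wen, Xiulan}

From (1): Bao ∈ Budget.
From (6): Quill ∈ Hiring.
(4): Quill ∉ Budget.
(5): only 4 candidates remain for Budget, so all are in.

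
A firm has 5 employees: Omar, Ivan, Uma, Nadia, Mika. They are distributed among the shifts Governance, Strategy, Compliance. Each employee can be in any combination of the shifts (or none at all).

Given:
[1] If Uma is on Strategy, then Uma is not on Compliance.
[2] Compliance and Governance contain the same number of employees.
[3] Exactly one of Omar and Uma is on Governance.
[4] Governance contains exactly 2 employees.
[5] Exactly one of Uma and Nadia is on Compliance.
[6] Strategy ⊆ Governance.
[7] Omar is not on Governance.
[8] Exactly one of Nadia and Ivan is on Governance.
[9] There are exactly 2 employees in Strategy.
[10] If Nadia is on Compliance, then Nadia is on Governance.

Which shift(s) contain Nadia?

Nadia: Compliance, Governance, Strategy

From (7): Omar ∉ Governance.
(3) (exactly one): Uma ∈ Governance.
(6) contrapositive: Omar ∉ Strategy.
Suppose Nadia ∉ Governance: no assignment then satisfies all the clues, so Nadia ∈ Governance.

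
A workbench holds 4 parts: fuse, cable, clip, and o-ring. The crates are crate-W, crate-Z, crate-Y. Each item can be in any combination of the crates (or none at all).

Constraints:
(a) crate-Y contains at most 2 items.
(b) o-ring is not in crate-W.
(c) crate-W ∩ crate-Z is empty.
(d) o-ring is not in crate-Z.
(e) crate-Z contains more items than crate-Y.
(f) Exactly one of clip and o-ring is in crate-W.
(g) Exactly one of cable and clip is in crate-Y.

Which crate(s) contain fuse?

From (b): o-ring ∉ crate-W.
From (d): o-ring ∉ crate-Z.
(f) (exactly one): clip ∈ crate-W.
(c) (disjoint): clip ∉ crate-Z.
Suppose fuse ∈ crate-W: no assignment then satisfies all the clues, so fuse ∉ crate-W.

fuse: crate-Z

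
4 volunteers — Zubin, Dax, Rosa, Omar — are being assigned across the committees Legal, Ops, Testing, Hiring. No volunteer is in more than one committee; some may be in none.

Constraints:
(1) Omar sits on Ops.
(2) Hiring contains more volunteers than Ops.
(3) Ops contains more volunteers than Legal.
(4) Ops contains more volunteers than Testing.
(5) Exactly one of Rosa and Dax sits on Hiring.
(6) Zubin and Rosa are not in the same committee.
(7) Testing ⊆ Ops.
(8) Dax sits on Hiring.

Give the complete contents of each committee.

Legal = {}; Ops = {Omar}; Testing = {}; Hiring = {Dax, Zubin}

From (1): Omar ∈ Ops.
From (8): Dax ∈ Hiring.
(5) (exactly one): Rosa ∉ Hiring.
Suppose Zubin ∈ Legal: no assignment then satisfies all the clues, so Zubin ∉ Legal.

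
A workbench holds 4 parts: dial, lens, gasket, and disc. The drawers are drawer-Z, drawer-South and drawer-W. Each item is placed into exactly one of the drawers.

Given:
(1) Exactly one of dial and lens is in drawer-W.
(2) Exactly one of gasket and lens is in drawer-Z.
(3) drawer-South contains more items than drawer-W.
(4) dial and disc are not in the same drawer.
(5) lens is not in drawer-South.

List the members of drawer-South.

drawer-South = {disc, gasket}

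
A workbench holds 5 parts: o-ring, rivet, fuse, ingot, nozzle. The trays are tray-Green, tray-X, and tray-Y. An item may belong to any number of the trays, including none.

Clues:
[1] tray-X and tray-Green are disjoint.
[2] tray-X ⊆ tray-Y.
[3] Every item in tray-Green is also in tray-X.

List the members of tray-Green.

tray-Green = {}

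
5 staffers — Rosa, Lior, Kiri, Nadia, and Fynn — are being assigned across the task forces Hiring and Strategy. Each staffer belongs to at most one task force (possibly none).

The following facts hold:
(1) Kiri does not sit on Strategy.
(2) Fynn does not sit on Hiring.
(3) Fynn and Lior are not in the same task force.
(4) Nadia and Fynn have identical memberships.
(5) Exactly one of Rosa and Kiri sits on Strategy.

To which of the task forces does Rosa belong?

From (1): Kiri ∉ Strategy.
From (2): Fynn ∉ Hiring.
(4): Nadia matches Fynn: Nadia ∉ Hiring.
(5) (exactly one): Rosa ∈ Strategy.

Rosa: Strategy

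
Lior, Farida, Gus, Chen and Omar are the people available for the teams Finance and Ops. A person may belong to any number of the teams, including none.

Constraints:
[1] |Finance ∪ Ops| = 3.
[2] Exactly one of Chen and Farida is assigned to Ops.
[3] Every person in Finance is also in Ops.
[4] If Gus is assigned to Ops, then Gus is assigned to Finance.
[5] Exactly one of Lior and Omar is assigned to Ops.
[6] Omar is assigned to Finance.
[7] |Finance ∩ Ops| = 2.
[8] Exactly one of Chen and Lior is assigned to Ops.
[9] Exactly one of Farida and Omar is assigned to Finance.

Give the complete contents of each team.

Finance = {Gus, Omar}; Ops = {Chen, Gus, Omar}

From (6): Omar ∈ Finance.
(3) with Omar ∈ Finance: Omar ∈ Ops.
(5) (exactly one): Lior ∉ Ops.
(8) (exactly one): Chen ∈ Ops.
(9) (exactly one): Farida ∉ Finance.
(2) (exactly one): Farida ∉ Ops.
(3) contrapositive: Lior ∉ Finance.
Suppose Gus ∉ Finance: no assignment then satisfies all the clues, so Gus ∈ Finance.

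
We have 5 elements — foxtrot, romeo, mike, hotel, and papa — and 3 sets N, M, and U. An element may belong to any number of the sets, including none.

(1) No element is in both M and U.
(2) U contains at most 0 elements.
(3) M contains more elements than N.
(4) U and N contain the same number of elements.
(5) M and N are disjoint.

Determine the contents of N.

N = {}

(2): U already has 0, so the rest are out.
Suppose foxtrot ∈ N: no assignment then satisfies all the clues, so foxtrot ∉ N.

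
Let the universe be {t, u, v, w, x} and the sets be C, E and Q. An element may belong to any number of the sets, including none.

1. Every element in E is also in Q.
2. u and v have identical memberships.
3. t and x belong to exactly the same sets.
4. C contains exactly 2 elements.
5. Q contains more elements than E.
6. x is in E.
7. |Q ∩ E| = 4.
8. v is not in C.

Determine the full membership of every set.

C = {t, x}; E = {t, u, v, x}; Q = {t, u, v, w, x}

From (6): x ∈ E.
From (8): v ∉ C.
(1) with x ∈ E: x ∈ Q.
(2): u matches v: u ∉ C.
(3): t matches x: t ∈ E.
(3): t matches x: t ∈ Q.
Suppose t ∉ C: no assignment then satisfies all the clues, so t ∈ C.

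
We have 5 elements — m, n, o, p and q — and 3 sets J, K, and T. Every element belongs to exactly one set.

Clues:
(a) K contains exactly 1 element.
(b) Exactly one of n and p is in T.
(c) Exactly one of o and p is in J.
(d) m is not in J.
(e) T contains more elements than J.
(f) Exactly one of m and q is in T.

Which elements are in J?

From (d): m ∉ J.
Suppose n ∈ J: no assignment then satisfies all the clues, so n ∉ J.

J = {p}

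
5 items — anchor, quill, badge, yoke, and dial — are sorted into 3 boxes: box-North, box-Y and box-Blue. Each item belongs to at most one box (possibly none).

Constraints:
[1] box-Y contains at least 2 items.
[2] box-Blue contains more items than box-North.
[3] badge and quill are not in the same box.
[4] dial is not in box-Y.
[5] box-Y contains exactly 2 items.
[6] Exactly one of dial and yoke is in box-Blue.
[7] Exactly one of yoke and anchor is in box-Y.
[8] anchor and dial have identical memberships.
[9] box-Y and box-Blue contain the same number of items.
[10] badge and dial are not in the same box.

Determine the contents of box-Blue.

From (4): dial ∉ box-Y.
(8): anchor matches dial: anchor ∉ box-Y.
(7) (exactly one): yoke ∈ box-Y.
(6) (exactly one): dial ∈ box-Blue.
(8): anchor matches dial: anchor ∉ box-North.
(8): anchor matches dial: anchor ∈ box-Blue.
(10): badge ∉ box-Blue.
Suppose quill ∈ box-Blue: no assignment then satisfies all the clues, so quill ∉ box-Blue.

box-Blue = {anchor, dial}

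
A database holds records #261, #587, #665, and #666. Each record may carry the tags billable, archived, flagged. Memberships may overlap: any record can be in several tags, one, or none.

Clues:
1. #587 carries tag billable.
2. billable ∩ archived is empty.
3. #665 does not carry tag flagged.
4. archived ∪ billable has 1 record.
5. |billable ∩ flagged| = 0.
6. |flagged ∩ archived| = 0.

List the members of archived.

archived = {}

From (1): #587 ∈ billable.
From (3): #665 ∉ flagged.
(2) (disjoint): #587 ∉ archived.
Suppose #261 ∈ archived: no assignment then satisfies all the clues, so #261 ∉ archived.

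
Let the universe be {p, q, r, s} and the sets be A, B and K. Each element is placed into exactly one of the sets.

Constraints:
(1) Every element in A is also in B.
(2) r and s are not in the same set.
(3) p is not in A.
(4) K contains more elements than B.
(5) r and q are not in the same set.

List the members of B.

B = {r}

From (3): p ∉ A.
Suppose p ∈ B: no assignment then satisfies all the clues, so p ∉ B.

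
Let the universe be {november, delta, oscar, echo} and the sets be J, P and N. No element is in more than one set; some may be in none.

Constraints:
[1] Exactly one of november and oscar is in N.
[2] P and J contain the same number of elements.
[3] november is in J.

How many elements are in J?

1

From (3): november ∈ J.
(1) (exactly one): oscar ∈ N.
Suppose delta ∈ J: no assignment then satisfies all the clues, so delta ∉ J.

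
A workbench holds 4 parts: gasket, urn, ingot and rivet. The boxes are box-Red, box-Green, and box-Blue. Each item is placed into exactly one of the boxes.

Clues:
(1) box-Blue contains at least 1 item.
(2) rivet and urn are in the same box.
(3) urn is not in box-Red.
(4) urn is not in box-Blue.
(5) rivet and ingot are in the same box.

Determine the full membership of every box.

box-Red = {}; box-Green = {ingot, rivet, urn}; box-Blue = {gasket}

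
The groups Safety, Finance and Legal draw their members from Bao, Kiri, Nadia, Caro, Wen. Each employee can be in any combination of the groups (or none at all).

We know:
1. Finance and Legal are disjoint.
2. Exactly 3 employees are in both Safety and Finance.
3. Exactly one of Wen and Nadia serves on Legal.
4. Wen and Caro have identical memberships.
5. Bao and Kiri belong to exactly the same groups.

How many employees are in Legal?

2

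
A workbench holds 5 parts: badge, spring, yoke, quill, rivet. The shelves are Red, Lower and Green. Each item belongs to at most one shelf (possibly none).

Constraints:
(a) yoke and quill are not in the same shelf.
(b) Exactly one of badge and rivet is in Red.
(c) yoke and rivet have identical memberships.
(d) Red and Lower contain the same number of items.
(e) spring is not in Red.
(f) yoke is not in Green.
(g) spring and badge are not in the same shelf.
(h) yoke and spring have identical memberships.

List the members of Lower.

Lower = {quill}

From (e): spring ∉ Red.
From (f): yoke ∉ Green.
(c): rivet matches yoke: rivet ∉ Green.
(h): yoke matches spring: yoke ∉ Red.
(h): spring matches yoke: spring ∉ Green.
(c): rivet matches yoke: rivet ∉ Red.
(b) (exactly one): badge ∈ Red.
Suppose spring ∈ Lower: no assignment then satisfies all the clues, so spring ∉ Lower.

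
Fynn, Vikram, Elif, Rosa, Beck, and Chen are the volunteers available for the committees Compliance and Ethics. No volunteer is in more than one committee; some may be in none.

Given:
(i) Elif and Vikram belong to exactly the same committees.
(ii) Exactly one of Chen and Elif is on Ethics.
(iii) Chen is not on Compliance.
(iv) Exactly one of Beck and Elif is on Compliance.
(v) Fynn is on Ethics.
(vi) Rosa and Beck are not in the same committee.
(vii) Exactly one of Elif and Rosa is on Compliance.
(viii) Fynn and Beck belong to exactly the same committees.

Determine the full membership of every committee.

Compliance = {Elif, Vikram}; Ethics = {Beck, Chen, Fynn}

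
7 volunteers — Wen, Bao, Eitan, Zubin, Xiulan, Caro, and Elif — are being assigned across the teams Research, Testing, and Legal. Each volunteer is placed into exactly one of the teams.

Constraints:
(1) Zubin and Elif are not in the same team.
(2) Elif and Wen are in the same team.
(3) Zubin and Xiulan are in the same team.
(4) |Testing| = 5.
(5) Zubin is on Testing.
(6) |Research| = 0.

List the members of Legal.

From (5): Zubin ∈ Testing.
(1): Elif ∉ Testing.
(2): Wen matches Elif: Wen ∉ Testing.
(3): Xiulan matches Zubin: Xiulan ∉ Research.
(3): Xiulan matches Zubin: Xiulan ∈ Testing.
(4): only 5 candidates remain for Testing, so all are in.
(6): Research already has 0, so the rest are out.
Only one team left: Wen ∈ Legal.
Only one team left: Elif ∈ Legal.

Legal = {Elif, Wen}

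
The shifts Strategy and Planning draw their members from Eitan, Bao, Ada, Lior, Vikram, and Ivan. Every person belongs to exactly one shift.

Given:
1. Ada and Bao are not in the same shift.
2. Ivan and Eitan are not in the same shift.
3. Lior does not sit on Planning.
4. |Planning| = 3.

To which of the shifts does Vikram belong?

Vikram: Planning

From (3): Lior ∉ Planning.
Only one shift left: Lior ∈ Strategy.
Suppose Vikram ∈ Strategy: no assignment then satisfies all the clues, so Vikram ∉ Strategy.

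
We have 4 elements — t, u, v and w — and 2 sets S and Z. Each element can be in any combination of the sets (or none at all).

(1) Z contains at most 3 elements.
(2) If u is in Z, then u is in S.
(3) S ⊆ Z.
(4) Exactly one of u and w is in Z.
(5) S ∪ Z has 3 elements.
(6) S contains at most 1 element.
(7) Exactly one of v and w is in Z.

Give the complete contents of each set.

S = {u}; Z = {t, u, v}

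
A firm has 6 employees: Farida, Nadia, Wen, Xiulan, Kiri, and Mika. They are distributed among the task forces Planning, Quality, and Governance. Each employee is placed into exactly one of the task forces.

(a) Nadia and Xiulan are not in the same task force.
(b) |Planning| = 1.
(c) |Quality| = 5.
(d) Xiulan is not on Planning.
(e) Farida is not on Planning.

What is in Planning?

Planning = {Nadia}

From (d): Xiulan ∉ Planning.
From (e): Farida ∉ Planning.
Suppose Nadia ∉ Planning: no assignment then satisfies all the clues, so Nadia ∈ Planning.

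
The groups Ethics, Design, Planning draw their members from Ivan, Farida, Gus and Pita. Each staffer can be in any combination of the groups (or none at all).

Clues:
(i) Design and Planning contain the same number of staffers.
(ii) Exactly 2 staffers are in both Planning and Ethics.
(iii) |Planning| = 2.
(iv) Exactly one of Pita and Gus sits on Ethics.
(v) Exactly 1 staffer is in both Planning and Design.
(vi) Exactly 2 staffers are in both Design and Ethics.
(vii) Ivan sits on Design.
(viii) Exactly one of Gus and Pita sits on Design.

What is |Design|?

2

From (vii): Ivan ∈ Design.
Suppose Ivan ∉ Ethics: no assignment then satisfies all the clues, so Ivan ∈ Ethics.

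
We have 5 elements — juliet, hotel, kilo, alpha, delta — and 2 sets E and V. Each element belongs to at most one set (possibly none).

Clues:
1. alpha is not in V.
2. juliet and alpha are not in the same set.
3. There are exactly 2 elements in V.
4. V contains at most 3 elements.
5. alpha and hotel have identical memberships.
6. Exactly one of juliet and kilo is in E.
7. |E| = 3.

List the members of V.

V = {delta, juliet}

From (1): alpha ∉ V.
(5): hotel matches alpha: hotel ∉ V.
Suppose juliet ∉ V: no assignment then satisfies all the clues, so juliet ∈ V.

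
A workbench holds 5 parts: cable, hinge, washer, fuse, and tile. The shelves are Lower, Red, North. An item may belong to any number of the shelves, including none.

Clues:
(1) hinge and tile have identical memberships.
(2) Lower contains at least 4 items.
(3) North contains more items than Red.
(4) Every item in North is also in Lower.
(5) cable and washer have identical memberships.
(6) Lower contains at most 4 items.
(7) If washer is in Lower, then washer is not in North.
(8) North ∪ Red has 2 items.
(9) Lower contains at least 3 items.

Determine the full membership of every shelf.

Lower = {cable, hinge, tile, washer}; Red = {}; North = {hinge, tile}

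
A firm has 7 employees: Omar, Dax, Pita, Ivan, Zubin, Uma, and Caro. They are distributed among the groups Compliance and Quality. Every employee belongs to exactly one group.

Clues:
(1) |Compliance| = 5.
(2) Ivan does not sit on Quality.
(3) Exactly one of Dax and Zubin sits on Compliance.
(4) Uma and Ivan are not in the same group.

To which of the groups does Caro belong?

Caro: Compliance

From (2): Ivan ∉ Quality.
Only one group left: Ivan ∈ Compliance.
(4): Uma ∉ Compliance.
Only one group left: Uma ∈ Quality.
Suppose Caro ∉ Compliance: no assignment then satisfies all the clues, so Caro ∈ Compliance.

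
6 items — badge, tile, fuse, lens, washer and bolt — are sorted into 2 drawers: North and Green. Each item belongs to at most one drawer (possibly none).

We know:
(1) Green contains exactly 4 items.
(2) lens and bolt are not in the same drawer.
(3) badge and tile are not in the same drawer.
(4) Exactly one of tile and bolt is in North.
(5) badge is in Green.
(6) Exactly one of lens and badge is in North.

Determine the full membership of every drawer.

From (5): badge ∈ Green.
(3): tile ∉ Green.
(6) (exactly one): lens ∈ North.
(1): only 4 candidates remain for Green, so all are in.
(4) (exactly one): tile ∈ North.

North = {lens, tile}; Green = {badge, bolt, fuse, washer}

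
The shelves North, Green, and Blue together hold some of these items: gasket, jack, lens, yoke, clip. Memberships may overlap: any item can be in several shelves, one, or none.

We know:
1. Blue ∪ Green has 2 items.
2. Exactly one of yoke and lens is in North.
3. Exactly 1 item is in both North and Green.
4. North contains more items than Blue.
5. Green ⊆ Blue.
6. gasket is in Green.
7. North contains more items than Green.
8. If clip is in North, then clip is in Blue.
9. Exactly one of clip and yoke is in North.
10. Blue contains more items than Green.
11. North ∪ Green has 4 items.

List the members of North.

North = {clip, gasket, jack, lens}

From (6): gasket ∈ Green.
(5) with gasket ∈ Green: gasket ∈ Blue.
Suppose gasket ∉ North: no assignment then satisfies all the clues, so gasket ∈ North.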